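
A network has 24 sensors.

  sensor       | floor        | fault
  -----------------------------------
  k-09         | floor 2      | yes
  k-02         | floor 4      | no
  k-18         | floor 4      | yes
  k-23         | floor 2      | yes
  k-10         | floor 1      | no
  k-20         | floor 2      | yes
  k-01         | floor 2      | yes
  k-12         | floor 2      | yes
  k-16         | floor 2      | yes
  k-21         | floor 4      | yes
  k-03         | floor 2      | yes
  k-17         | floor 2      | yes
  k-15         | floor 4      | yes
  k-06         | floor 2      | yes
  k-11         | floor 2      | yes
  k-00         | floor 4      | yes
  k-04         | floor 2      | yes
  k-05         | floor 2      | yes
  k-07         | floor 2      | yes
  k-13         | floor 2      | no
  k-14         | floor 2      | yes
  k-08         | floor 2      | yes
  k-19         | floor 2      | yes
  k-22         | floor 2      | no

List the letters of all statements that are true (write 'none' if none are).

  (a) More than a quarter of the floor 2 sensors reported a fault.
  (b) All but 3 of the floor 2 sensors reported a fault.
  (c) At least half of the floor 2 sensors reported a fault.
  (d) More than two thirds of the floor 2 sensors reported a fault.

|A| = 18, |A ∩ B| = 16, |A ∖ B| = 2.
(a) |A ∩ B| / |A| > 1/4: holds.
(b) |A ∖ B| = 3: fails.
(c) |A ∩ B| ≥ |A ∖ B|: holds.
(d) |A ∩ B| / |A| > 2/3: holds.

(a), (c), (d)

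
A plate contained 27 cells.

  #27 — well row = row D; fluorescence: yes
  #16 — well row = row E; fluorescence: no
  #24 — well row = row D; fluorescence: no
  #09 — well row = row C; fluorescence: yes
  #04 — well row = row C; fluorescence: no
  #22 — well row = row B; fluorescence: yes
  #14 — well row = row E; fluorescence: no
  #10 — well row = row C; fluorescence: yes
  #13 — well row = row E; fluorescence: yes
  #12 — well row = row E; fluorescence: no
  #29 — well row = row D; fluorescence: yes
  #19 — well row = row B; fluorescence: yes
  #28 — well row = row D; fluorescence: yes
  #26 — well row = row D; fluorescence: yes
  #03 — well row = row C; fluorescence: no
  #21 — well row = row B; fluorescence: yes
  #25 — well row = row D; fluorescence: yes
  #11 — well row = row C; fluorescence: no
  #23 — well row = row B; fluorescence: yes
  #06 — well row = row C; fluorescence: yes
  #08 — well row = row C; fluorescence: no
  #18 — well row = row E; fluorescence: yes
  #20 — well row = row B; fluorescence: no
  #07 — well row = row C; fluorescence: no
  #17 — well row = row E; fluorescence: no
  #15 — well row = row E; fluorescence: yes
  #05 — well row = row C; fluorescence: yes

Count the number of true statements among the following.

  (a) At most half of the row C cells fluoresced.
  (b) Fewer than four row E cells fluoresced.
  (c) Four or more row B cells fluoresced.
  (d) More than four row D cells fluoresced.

4

(a) row C: |A| = 9, |A ∩ B| = 4; needs |A ∩ B| ≤ |A ∖ B| — true.
(b) row E: |A| = 7, |A ∩ B| = 3; needs |A ∩ B| < 4 — true.
(c) row B: |A| = 5, |A ∩ B| = 4; needs |A ∩ B| ≥ 4 — true.
(d) row D: |A| = 6, |A ∩ B| = 5; needs |A ∩ B| > 4 — true.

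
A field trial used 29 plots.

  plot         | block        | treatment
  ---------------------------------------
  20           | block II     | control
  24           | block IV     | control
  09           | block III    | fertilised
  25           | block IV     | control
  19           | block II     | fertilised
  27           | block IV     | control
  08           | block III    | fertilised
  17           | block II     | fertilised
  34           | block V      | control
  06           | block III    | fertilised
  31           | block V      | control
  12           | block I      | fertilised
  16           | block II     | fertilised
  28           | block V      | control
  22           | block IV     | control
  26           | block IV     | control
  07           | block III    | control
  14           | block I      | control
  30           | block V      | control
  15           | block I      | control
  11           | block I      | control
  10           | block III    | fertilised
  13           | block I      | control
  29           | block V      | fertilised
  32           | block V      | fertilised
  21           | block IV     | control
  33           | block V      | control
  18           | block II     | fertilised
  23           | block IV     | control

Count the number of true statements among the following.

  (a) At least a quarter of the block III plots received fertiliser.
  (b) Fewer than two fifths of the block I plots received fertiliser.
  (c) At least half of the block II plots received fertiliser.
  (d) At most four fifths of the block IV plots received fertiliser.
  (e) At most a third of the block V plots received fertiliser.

5

(a) block III: |A| = 5, |A ∩ B| = 4; needs |A ∩ B| / |A| ≥ 1/4 — true.
(b) block I: |A| = 5, |A ∩ B| = 1; needs |A ∩ B| / |A| < 2/5 — true.
(c) block II: |A| = 5, |A ∩ B| = 4; needs |A ∩ B| ≥ |A ∖ B| — true.
(d) block IV: |A| = 7, |A ∩ B| = 0; needs |A ∩ B| / |A| ≤ 4/5 — true.
(e) block V: |A| = 7, |A ∩ B| = 2; needs |A ∩ B| / |A| ≤ 1/3 — true.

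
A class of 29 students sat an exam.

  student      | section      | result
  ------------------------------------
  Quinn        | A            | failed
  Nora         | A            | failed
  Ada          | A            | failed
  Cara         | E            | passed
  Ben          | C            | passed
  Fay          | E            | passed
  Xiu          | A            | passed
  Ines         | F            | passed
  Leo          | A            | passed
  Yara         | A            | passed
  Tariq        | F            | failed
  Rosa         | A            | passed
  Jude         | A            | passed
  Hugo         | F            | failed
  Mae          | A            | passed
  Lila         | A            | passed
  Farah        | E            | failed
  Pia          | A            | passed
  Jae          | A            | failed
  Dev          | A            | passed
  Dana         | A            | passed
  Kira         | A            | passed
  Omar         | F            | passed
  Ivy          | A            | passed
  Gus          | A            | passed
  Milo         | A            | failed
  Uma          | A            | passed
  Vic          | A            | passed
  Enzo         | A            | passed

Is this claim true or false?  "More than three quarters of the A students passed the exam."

True

The determiner here denotes the relation: |A ∩ B| / |A| > 3/4.
|A| = 21, |A ∩ B| = 16, |A ∖ B| = 5.
|A ∩ B|/|A| = 16/21, so the statement is true.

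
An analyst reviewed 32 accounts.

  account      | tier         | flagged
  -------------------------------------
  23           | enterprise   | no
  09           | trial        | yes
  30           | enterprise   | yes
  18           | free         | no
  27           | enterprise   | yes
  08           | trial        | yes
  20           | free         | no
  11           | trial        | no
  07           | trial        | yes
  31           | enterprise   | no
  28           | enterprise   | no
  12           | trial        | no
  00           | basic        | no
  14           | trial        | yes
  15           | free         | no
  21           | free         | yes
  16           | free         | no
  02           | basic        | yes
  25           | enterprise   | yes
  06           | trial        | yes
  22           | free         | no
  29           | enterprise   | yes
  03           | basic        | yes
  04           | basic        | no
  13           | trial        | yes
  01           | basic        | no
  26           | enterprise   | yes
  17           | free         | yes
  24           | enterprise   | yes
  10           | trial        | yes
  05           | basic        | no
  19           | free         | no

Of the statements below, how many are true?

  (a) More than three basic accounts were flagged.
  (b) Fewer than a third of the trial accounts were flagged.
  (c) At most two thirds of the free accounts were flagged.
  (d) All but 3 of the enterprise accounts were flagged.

(a) basic: |A| = 6, |A ∩ B| = 2; needs |A ∩ B| > 3 — false.
(b) trial: |A| = 9, |A ∩ B| = 7; needs |A ∩ B| / |A| < 1/3 — false.
(c) free: |A| = 8, |A ∩ B| = 2; needs |A ∩ B| / |A| ≤ 2/3 — true.
(d) enterprise: |A| = 9, |A ∩ B| = 6; needs |A ∖ B| = 3 — true.

2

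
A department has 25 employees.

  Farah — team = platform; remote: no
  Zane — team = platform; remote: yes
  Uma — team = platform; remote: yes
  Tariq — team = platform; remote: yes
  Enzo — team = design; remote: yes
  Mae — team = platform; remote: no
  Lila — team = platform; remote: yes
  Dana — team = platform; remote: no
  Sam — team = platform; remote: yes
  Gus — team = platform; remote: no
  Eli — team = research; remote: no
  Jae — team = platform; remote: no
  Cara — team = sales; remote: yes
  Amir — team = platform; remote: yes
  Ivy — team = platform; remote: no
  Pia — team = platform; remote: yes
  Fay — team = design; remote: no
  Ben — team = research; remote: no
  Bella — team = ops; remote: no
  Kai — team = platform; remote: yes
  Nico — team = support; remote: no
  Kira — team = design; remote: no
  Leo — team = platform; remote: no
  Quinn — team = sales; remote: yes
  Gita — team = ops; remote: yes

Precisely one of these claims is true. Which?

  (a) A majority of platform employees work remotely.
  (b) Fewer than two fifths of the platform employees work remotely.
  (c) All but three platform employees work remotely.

(a)

|A| = 15, |A ∩ B| = 8, |A ∖ B| = 7.
(a) requires |A ∩ B| > |A ∖ B|: true.
(b) requires |A ∩ B| / |A| < 2/5: false.
(c) requires |A ∖ B| = 3: false.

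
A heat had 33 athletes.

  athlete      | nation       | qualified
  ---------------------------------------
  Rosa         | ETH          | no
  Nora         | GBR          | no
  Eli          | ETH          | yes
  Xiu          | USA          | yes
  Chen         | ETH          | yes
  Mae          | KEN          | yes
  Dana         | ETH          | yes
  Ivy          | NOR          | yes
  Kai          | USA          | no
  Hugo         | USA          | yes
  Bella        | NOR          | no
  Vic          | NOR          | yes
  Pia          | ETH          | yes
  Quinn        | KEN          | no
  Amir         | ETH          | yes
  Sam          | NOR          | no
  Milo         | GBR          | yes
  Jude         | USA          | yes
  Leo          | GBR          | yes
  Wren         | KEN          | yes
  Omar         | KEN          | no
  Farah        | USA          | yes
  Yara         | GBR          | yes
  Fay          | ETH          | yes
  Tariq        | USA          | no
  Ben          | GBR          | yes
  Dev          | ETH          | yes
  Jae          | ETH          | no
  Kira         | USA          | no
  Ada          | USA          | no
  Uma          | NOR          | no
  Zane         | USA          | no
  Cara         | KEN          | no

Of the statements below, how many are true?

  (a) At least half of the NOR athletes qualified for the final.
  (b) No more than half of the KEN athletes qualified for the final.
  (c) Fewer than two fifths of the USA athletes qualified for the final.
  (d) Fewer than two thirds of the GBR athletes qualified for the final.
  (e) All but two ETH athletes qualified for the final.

2

(a) NOR: |A| = 5, |A ∩ B| = 2; needs |A ∩ B| ≥ |A ∖ B| — false.
(b) KEN: |A| = 5, |A ∩ B| = 2; needs |A ∩ B| ≤ |A ∖ B| — true.
(c) USA: |A| = 9, |A ∩ B| = 4; needs |A ∩ B| / |A| < 2/5 — false.
(d) GBR: |A| = 5, |A ∩ B| = 4; needs |A ∩ B| / |A| < 2/3 — false.
(e) ETH: |A| = 9, |A ∩ B| = 7; needs |A ∖ B| = 2 — true.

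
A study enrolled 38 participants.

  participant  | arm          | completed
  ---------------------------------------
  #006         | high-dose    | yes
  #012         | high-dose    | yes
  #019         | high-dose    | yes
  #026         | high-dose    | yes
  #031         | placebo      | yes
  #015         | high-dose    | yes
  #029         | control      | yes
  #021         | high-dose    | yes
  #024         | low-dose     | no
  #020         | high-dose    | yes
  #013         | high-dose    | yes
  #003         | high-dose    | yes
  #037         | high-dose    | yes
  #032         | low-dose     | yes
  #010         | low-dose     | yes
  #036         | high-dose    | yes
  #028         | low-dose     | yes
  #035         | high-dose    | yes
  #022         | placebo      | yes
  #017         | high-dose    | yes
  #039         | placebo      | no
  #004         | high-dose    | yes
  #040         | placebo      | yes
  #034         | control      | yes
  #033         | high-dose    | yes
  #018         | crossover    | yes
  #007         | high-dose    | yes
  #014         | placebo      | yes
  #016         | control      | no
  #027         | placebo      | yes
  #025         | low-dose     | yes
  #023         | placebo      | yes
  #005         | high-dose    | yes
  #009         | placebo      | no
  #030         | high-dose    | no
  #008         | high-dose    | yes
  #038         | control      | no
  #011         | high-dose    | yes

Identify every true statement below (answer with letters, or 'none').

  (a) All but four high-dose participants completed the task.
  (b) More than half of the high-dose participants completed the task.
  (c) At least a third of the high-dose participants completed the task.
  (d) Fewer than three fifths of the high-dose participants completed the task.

|A| = 20, |A ∩ B| = 19, |A ∖ B| = 1.
(a) |A ∖ B| = 4: fails.
(b) |A ∩ B| > |A ∖ B|: holds.
(c) |A ∩ B| / |A| ≥ 1/3: holds.
(d) |A ∩ B| / |A| < 3/5: fails.

(b), (c)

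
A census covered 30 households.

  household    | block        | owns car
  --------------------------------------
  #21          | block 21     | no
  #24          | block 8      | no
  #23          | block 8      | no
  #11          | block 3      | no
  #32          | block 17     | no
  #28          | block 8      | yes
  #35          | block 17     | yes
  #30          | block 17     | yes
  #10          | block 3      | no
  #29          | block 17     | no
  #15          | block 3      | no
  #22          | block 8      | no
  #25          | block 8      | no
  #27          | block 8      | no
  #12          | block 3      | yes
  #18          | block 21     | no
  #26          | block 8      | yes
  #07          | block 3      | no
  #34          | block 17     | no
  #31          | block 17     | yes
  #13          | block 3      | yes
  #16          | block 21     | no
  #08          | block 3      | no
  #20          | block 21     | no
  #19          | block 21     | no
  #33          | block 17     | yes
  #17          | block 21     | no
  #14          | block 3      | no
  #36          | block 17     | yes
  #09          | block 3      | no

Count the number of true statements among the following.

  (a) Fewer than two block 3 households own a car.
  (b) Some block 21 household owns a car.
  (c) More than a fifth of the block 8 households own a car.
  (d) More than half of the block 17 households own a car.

2

(a) block 3: |A| = 9, |A ∩ B| = 2; needs |A ∩ B| < 2 — false.
(b) block 21: |A| = 6, |A ∩ B| = 0; needs A ∩ B ≠ ∅ (|A ∩ B| ≥ 1) — false.
(c) block 8: |A| = 7, |A ∩ B| = 2; needs |A ∩ B| / |A| > 1/5 — true.
(d) block 17: |A| = 8, |A ∩ B| = 5; needs |A ∩ B| > |A ∖ B| — true.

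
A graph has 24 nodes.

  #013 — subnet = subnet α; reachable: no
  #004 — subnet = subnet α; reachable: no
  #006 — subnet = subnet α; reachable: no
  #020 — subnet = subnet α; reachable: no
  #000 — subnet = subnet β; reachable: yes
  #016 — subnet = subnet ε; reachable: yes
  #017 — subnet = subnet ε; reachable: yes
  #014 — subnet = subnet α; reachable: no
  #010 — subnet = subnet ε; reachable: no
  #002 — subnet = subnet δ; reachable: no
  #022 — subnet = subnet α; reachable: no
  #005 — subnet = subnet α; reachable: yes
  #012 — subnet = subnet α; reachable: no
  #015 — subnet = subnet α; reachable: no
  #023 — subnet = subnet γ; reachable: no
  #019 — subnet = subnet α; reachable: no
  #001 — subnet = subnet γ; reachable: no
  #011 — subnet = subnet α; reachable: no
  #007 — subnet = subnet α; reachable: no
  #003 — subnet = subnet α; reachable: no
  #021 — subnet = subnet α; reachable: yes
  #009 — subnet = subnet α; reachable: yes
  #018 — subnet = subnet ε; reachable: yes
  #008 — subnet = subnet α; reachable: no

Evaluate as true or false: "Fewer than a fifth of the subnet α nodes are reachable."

True

The determiner here denotes the relation: |A ∩ B| / |A| < 1/5.
|A| = 16, |A ∩ B| = 3, |A ∖ B| = 13.
|A ∩ B|/|A| = 3/16, so the statement is true.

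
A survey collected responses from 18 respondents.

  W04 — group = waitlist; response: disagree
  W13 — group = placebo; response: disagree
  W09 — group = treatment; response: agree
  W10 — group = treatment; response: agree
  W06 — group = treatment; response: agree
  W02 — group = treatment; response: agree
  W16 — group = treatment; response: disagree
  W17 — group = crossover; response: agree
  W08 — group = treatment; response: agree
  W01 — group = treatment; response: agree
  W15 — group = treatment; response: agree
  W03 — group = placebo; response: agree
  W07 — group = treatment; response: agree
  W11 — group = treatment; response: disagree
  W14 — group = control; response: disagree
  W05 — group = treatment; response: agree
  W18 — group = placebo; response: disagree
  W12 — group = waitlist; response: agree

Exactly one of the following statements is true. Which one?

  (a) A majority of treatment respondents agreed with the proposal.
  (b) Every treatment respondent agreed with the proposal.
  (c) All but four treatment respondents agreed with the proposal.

|A| = 11, |A ∩ B| = 9, |A ∖ B| = 2.
(a) requires |A ∩ B| > |A ∖ B|: true.
(b) requires A ⊆ B, i.e. every element of A is in B (|A ∖ B| = 0): false.
(c) requires |A ∖ B| = 4: false.

(a)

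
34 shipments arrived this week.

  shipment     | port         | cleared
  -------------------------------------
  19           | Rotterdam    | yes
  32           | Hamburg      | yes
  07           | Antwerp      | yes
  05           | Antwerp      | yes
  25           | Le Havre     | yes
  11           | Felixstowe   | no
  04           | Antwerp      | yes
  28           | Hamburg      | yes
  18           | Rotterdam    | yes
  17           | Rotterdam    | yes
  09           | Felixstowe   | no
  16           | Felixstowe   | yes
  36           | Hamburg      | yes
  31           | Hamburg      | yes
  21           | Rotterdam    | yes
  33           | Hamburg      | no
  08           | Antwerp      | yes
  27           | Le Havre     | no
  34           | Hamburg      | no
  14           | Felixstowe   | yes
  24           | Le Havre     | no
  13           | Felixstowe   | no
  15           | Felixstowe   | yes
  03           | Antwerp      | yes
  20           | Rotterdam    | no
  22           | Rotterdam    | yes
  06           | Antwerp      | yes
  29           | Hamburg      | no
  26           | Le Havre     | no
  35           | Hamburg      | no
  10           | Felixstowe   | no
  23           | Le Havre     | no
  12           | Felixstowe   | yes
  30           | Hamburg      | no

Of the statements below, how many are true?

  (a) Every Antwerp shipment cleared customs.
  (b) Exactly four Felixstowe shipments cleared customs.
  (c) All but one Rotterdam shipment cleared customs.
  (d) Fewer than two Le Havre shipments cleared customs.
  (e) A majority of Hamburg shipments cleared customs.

(a) Antwerp: |A| = 6, |A ∩ B| = 6; needs A ⊆ B, i.e. every element of A is in B (|A ∖ B| = 0) — true.
(b) Felixstowe: |A| = 8, |A ∩ B| = 4; needs |A ∩ B| = 4 — true.
(c) Rotterdam: |A| = 6, |A ∩ B| = 5; needs |A ∖ B| = 1 — true.
(d) Le Havre: |A| = 5, |A ∩ B| = 1; needs |A ∩ B| < 2 — true.
(e) Hamburg: |A| = 9, |A ∩ B| = 4; needs |A ∩ B| > |A ∖ B| — false.

4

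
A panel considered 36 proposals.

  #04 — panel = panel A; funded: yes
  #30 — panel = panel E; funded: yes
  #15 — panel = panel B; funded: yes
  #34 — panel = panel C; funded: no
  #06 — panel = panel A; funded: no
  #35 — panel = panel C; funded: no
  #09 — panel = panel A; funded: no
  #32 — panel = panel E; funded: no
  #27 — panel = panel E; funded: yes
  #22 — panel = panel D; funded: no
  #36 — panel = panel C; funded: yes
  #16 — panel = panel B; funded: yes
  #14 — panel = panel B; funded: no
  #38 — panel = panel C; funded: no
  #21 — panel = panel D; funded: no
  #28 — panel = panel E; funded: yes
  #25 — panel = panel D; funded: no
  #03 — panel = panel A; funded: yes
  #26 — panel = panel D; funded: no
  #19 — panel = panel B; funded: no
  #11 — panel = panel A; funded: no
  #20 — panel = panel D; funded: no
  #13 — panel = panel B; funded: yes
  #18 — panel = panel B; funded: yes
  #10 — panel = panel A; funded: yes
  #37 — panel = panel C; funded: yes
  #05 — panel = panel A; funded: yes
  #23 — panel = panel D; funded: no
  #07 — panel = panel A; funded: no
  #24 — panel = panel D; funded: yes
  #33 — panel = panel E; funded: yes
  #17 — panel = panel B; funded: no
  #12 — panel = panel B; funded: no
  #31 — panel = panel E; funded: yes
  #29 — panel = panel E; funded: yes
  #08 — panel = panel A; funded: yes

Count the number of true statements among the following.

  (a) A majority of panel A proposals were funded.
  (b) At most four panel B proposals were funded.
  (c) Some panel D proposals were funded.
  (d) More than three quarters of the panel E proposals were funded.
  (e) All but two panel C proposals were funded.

(a) panel A: |A| = 9, |A ∩ B| = 5; needs |A ∩ B| > |A ∖ B| — true.
(b) panel B: |A| = 8, |A ∩ B| = 4; needs |A ∩ B| ≤ 4 — true.
(c) panel D: |A| = 7, |A ∩ B| = 1; needs A ∩ B ≠ ∅ (|A ∩ B| ≥ 1) — true.
(d) panel E: |A| = 7, |A ∩ B| = 6; needs |A ∩ B| / |A| > 3/4 — true.
(e) panel C: |A| = 5, |A ∩ B| = 2; needs |A ∖ B| = 2 — false.

4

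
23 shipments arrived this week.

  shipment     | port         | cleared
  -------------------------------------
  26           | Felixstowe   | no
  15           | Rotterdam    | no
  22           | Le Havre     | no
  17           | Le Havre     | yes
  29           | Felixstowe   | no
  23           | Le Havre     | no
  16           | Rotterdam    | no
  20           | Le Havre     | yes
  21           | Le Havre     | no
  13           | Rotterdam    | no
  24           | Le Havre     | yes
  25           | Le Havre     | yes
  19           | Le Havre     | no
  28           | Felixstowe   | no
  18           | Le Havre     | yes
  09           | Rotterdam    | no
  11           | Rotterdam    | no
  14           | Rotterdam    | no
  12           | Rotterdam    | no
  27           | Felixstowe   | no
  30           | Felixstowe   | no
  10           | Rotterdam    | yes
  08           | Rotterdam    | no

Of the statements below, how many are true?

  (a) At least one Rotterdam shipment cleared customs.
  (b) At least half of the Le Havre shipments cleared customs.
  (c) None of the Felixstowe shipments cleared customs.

3

(a) Rotterdam: |A| = 9, |A ∩ B| = 1; needs A ∩ B ≠ ∅ (|A ∩ B| ≥ 1) — true.
(b) Le Havre: |A| = 9, |A ∩ B| = 5; needs |A ∩ B| ≥ |A ∖ B| — true.
(c) Felixstowe: |A| = 5, |A ∩ B| = 0; needs A ∩ B = ∅ (|A ∩ B| = 0) — true.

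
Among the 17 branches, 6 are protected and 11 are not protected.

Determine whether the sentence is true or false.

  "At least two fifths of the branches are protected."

False

'At least two fifths of the branches are protected' holds iff |A ∩ B| / |A| ≥ 2/5.
|A| = 17, |A ∩ B| = 6, |A ∖ B| = 11.
|A ∩ B|/|A| = 6/17, so the statement is false.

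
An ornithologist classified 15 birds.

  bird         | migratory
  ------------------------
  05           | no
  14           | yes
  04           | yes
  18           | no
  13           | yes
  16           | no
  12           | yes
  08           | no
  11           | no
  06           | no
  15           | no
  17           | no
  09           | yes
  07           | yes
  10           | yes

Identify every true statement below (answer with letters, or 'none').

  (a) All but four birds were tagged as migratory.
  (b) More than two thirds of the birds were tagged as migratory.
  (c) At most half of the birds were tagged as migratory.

|A| = 15, |A ∩ B| = 7, |A ∖ B| = 8.
(a) |A ∖ B| = 4: fails.
(b) |A ∩ B| / |A| > 2/3: fails.
(c) |A ∩ B| ≤ |A ∖ B|: holds.

(c)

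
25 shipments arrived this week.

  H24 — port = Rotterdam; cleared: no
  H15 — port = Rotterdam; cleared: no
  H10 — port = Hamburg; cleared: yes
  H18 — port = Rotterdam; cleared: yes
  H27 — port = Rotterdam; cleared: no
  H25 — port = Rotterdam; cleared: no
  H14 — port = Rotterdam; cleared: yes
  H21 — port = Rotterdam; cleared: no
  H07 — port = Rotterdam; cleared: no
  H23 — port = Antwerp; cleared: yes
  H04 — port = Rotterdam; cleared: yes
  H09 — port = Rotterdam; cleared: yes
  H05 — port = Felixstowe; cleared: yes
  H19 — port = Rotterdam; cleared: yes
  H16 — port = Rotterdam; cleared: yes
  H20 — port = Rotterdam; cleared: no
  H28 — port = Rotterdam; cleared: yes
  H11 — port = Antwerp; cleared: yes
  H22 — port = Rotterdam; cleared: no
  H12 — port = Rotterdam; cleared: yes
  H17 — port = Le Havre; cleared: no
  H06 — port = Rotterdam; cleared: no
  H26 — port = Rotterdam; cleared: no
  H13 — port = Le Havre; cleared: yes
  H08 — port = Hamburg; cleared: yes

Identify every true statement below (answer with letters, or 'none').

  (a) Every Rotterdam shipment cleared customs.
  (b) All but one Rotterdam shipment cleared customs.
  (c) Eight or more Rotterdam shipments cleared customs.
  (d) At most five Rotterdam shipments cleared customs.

(c)

|A| = 18, |A ∩ B| = 8, |A ∖ B| = 10.
(a) A ⊆ B, i.e. every element of A is in B (|A ∖ B| = 0): fails.
(b) |A ∖ B| = 1: fails.
(c) |A ∩ B| ≥ 8: holds.
(d) |A ∩ B| ≤ 5: fails.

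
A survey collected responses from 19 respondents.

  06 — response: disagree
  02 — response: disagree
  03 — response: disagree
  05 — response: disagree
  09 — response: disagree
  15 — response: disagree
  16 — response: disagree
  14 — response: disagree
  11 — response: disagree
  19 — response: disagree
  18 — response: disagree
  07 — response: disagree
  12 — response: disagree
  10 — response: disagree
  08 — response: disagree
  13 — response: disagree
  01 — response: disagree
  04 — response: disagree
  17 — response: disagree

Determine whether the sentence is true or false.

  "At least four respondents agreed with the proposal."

The determiner here denotes the relation: |A ∩ B| ≥ 4.
|A| = 19, |A ∩ B| = 0, |A ∖ B| = 19.
|A ∩ B| = 0, so the statement is false.

False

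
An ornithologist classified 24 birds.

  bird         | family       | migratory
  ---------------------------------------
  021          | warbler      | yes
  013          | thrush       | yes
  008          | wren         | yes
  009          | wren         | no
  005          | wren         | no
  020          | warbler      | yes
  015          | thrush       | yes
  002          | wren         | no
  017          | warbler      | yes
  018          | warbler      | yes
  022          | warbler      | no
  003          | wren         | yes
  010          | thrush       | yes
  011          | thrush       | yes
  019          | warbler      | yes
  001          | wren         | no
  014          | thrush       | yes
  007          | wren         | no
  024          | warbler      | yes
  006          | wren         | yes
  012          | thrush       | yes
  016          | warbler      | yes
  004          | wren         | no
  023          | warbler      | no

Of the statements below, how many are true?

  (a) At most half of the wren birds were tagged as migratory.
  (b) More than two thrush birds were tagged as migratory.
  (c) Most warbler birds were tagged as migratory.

3

(a) wren: |A| = 9, |A ∩ B| = 3; needs |A ∩ B| ≤ |A ∖ B| — true.
(b) thrush: |A| = 6, |A ∩ B| = 6; needs |A ∩ B| > 2 — true.
(c) warbler: |A| = 9, |A ∩ B| = 7; needs |A ∩ B| > |A ∖ B| — true.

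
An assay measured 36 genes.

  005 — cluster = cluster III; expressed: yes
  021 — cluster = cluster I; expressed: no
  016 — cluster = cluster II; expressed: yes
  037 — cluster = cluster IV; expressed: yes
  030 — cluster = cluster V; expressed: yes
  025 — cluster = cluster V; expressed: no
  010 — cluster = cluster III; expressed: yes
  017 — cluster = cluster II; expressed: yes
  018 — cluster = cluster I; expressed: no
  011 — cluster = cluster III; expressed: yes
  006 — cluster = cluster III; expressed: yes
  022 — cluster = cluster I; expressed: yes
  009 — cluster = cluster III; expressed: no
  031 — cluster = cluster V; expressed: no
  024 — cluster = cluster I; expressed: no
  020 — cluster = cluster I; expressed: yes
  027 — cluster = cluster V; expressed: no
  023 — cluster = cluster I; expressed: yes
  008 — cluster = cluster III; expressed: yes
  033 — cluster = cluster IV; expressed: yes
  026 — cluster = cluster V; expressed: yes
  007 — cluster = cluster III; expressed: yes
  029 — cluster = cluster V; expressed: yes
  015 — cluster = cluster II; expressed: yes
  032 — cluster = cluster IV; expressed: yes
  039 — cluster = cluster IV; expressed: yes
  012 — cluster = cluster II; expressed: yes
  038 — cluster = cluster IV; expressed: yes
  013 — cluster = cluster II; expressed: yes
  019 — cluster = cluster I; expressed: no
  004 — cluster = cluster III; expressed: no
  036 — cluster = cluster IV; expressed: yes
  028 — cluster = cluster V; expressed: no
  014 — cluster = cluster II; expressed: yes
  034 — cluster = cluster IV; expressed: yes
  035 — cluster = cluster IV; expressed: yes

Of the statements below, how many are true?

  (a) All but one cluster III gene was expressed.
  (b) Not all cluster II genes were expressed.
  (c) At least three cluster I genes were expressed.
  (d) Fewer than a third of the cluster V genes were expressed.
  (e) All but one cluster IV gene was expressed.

1

(a) cluster III: |A| = 8, |A ∩ B| = 6; needs |A ∖ B| = 1 — false.
(b) cluster II: |A| = 6, |A ∩ B| = 6; needs A ⊄ B (|A ∖ B| ≥ 1) — false.
(c) cluster I: |A| = 7, |A ∩ B| = 3; needs |A ∩ B| ≥ 3 — true.
(d) cluster V: |A| = 7, |A ∩ B| = 3; needs |A ∩ B| / |A| < 1/3 — false.
(e) cluster IV: |A| = 8, |A ∩ B| = 8; needs |A ∖ B| = 1 — false.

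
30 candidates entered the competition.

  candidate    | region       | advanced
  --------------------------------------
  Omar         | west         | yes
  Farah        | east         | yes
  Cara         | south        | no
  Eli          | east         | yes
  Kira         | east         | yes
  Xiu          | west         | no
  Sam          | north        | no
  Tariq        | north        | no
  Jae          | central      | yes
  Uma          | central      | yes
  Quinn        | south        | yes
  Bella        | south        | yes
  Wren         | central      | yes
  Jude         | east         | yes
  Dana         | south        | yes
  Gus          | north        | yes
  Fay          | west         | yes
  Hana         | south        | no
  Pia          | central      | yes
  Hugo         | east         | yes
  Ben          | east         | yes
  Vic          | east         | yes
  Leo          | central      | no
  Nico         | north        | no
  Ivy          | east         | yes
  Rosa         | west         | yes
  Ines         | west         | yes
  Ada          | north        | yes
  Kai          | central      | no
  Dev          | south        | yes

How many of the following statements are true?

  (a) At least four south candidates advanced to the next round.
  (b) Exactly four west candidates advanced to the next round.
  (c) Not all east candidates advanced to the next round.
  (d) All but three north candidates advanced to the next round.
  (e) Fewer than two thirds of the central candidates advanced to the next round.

3

(a) south: |A| = 6, |A ∩ B| = 4; needs |A ∩ B| ≥ 4 — true.
(b) west: |A| = 5, |A ∩ B| = 4; needs |A ∩ B| = 4 — true.
(c) east: |A| = 8, |A ∩ B| = 8; needs A ⊄ B (|A ∖ B| ≥ 1) — false.
(d) north: |A| = 5, |A ∩ B| = 2; needs |A ∖ B| = 3 — true.
(e) central: |A| = 6, |A ∩ B| = 4; needs |A ∩ B| / |A| < 2/3 — false.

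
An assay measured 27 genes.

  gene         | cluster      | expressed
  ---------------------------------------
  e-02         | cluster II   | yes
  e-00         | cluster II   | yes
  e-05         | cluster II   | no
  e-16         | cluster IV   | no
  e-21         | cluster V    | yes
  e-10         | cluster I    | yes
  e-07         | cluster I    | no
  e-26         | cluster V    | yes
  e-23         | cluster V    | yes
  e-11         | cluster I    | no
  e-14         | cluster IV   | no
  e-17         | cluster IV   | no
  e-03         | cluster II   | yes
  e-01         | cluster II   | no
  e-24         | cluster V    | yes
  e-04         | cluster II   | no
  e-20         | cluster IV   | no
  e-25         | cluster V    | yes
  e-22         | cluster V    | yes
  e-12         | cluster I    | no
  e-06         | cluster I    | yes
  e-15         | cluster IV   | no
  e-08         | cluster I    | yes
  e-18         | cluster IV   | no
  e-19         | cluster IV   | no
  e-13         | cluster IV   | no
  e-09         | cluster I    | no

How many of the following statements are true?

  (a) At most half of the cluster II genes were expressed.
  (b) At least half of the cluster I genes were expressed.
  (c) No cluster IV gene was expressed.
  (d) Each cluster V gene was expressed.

(a) cluster II: |A| = 6, |A ∩ B| = 3; needs |A ∩ B| ≤ |A ∖ B| — true.
(b) cluster I: |A| = 7, |A ∩ B| = 3; needs |A ∩ B| ≥ |A ∖ B| — false.
(c) cluster IV: |A| = 8, |A ∩ B| = 0; needs A ∩ B = ∅ (|A ∩ B| = 0) — true.
(d) cluster V: |A| = 6, |A ∩ B| = 6; needs A ⊆ B, i.e. every element of A is in B (|A ∖ B| = 0) — true.

3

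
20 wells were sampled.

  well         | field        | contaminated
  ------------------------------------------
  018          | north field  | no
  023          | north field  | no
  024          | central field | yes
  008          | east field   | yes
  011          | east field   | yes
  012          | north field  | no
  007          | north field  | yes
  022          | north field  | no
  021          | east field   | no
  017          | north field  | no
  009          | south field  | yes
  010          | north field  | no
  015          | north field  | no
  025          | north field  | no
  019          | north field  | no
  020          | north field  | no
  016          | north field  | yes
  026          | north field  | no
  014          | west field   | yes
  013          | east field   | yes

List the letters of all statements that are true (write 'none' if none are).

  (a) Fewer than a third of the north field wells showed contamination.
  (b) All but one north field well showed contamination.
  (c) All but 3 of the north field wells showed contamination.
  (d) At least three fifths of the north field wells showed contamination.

|A| = 13, |A ∩ B| = 2, |A ∖ B| = 11.
(a) |A ∩ B| / |A| < 1/3: holds.
(b) |A ∖ B| = 1: fails.
(c) |A ∖ B| = 3: fails.
(d) |A ∩ B| / |A| ≥ 3/5: fails.

(a)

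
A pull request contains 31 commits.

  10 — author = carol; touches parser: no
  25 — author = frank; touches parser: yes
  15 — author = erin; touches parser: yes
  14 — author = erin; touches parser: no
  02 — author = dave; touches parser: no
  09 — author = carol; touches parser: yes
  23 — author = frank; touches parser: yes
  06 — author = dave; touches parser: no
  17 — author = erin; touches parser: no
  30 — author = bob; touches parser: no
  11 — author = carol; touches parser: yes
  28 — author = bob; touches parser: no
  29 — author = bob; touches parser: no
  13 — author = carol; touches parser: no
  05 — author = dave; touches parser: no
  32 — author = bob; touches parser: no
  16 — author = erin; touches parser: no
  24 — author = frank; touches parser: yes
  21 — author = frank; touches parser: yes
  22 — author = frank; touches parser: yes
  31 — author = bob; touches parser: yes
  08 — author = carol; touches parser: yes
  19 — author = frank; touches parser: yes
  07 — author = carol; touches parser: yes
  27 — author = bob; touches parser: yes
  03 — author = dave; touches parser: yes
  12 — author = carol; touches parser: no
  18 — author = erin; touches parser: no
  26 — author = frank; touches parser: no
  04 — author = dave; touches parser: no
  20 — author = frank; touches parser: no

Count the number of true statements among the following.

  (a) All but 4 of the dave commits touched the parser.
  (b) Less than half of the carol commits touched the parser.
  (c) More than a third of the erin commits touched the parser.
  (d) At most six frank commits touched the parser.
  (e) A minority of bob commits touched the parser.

(a) dave: |A| = 5, |A ∩ B| = 1; needs |A ∖ B| = 4 — true.
(b) carol: |A| = 7, |A ∩ B| = 4; needs |A ∩ B| < |A ∖ B| — false.
(c) erin: |A| = 5, |A ∩ B| = 1; needs |A ∩ B| / |A| > 1/3 — false.
(d) frank: |A| = 8, |A ∩ B| = 6; needs |A ∩ B| ≤ 6 — true.
(e) bob: |A| = 6, |A ∩ B| = 2; needs |A ∩ B| < |A ∖ B| — true.

3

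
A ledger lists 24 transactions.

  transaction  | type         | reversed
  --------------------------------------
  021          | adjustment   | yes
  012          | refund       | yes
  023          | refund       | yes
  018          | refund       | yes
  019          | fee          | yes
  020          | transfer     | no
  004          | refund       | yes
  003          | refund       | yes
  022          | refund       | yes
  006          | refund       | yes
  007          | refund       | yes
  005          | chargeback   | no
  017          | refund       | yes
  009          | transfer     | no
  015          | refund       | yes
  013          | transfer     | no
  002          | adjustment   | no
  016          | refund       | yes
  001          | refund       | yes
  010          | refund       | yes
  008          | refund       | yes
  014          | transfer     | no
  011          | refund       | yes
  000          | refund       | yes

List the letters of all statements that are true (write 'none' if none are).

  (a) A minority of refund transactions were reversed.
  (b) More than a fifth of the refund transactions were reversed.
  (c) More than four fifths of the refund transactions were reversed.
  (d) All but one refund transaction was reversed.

|A| = 16, |A ∩ B| = 16, |A ∖ B| = 0.
(a) |A ∩ B| < |A ∖ B|: fails.
(b) |A ∩ B| / |A| > 1/5: holds.
(c) |A ∩ B| / |A| > 4/5: holds.
(d) |A ∖ B| = 1: fails.

(b), (c)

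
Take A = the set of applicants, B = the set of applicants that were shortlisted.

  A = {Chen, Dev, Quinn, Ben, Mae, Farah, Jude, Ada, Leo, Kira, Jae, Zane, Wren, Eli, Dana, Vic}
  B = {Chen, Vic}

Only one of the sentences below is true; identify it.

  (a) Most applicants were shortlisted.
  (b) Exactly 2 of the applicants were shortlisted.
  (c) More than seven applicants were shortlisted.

(b)

|A| = 16, |A ∩ B| = 2, |A ∖ B| = 14.
(a) requires |A ∩ B| > |A ∖ B|: false.
(b) requires |A ∩ B| = 2: true.
(c) requires |A ∩ B| > 7: false.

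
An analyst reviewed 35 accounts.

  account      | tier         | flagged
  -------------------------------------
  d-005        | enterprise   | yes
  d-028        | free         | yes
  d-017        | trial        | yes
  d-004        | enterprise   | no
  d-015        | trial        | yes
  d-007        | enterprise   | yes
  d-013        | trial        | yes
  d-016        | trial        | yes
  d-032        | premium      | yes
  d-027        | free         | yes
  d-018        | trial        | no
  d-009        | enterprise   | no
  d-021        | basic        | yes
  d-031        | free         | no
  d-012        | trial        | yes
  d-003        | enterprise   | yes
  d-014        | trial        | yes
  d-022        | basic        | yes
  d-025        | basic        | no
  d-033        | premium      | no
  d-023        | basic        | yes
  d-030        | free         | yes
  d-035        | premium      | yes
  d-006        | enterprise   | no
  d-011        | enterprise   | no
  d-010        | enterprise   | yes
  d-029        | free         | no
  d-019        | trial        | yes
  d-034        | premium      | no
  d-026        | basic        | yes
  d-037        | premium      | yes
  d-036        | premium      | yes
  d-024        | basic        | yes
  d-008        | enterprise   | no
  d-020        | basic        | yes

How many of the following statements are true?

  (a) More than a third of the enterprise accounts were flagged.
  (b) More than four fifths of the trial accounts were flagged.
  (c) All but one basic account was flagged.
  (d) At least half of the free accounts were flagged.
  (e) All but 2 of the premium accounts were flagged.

(a) enterprise: |A| = 9, |A ∩ B| = 4; needs |A ∩ B| / |A| > 1/3 — true.
(b) trial: |A| = 8, |A ∩ B| = 7; needs |A ∩ B| / |A| > 4/5 — true.
(c) basic: |A| = 7, |A ∩ B| = 6; needs |A ∖ B| = 1 — true.
(d) free: |A| = 5, |A ∩ B| = 3; needs |A ∩ B| ≥ |A ∖ B| — true.
(e) premium: |A| = 6, |A ∩ B| = 4; needs |A ∖ B| = 2 — true.

5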